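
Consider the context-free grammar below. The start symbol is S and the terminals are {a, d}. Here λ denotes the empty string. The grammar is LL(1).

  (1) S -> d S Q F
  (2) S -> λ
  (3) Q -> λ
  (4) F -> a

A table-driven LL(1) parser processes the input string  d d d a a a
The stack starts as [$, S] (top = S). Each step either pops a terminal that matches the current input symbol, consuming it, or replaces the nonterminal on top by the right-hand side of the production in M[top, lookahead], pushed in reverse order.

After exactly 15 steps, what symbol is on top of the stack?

step 1: stack=$ S  input=d d d a a a $  — expand S -> d S Q F
step 2: stack=$ F Q S d  input=d d d a a a $  — match d
step 3: stack=$ F Q S  input=d d a a a $  — expand S -> d S Q F
step 4: stack=$ F Q F Q S d  input=d d a a a $  — match d
step 5: stack=$ F Q F Q S  input=d a a a $  — expand S -> d S Q F
step 6: stack=$ F Q F Q F Q S d  input=d a a a $  — match d
step 7: stack=$ F Q F Q F Q S  input=a a a $  — expand S -> λ
step 8: stack=$ F Q F Q F Q  input=a a a $  — expand Q -> λ
step 9: stack=$ F Q F Q F  input=a a a $  — expand F -> a
step 10: stack=$ F Q F Q a  input=a a a $  — match a
step 11: stack=$ F Q F Q  input=a a $  — expand Q -> λ
step 12: stack=$ F Q F  input=a a $  — expand F -> a
step 13: stack=$ F Q a  input=a a $  — match a
step 14: stack=$ F Q  input=a $  — expand Q -> λ
step 15: stack=$ F  input=a $  — expand F -> a
Stack after step 15: $ a (top = a).

a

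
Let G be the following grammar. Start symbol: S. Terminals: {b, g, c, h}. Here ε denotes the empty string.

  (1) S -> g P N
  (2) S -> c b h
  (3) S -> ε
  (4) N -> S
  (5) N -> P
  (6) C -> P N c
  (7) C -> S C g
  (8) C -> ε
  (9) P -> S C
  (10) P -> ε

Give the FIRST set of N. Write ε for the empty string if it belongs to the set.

FIRST(S) = {ε, c, g}
FIRST(N) = {ε, c, g}  (via S, P)
FIRST(C) = {ε, c, g}  (via P N c, S C g)
FIRST(P) = {ε, c, g}  (via S C)

{ε, c, g}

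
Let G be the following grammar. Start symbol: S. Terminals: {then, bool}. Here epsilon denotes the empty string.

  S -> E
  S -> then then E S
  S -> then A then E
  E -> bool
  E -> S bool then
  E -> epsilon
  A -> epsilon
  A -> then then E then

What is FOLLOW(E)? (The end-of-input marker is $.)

FIRST(A): from A->epsilon we get {epsilon}; from A->then then E then we get {then}. So FIRST(A) = {epsilon, then}.
FIRST(S): from S->E we get {epsilon, bool, then}; from S->then then E S we get {then}; from S->then A then E we get {then}. So FIRST(S) = {epsilon, bool, then}.
FIRST(E): from E->bool we get {bool}; from E->S bool then we get {bool, then}; from E->epsilon we get {epsilon}. So FIRST(E) = {epsilon, bool, then}.
FOLLOW(S) includes $ since S is the start symbol.
FOLLOW(S): in S->then then E S, the suffix after S is empty (adds nothing new); in E->S bool then, S is followed by bool then with FIRST {bool}. Thus FOLLOW(S) = {$, bool}.
FOLLOW(E): in S->E, the suffix after E is empty, so FOLLOW(E) ⊇ FOLLOW(S) = {$, bool}; in S->then then E S, E is followed by S with FIRST {epsilon, bool, then}; in S->then then E S, the suffix after E is nullable, so FOLLOW(E) ⊇ FOLLOW(S) = {$, bool}; in S->then A then E, the suffix after E is empty, so FOLLOW(E) ⊇ FOLLOW(S) = {$, bool}; in A->then then E then, E is followed by then with FIRST {then}. Thus FOLLOW(E) = {$, bool, then}.
FOLLOW(A): in S->then A then E, A is followed by then E with FIRST {then}. Thus FOLLOW(A) = {then}.

{$, bool, then}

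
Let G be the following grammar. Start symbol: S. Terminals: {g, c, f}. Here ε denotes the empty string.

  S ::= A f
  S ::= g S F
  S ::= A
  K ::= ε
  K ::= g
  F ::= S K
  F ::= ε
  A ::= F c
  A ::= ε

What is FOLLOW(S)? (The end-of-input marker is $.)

{$, c, f, g}

FIRST(K) = {ε, g}
FIRST(S) = {ε, c, f, g}  (via A f, A)
FIRST(F) = {ε, c, f, g}  (via S K)
FIRST(A) = {ε, c, f, g}  (via F c)
FOLLOW(S) includes $ since S is the start symbol.
FOLLOW(S): in S::=g S F, S is followed by F with FIRST {ε, c, f, g}; in S::=g S F, the suffix after S is nullable (adds nothing new); in F::=S K, S is followed by K with FIRST {ε, g}; in F::=S K, the suffix after S is nullable, so FOLLOW(S) ⊇ FOLLOW(F) = {$, c, f, g}. Thus FOLLOW(S) = {$, c, f, g}.
FOLLOW(F): in S::=g S F, the suffix after F is empty, so FOLLOW(F) ⊇ FOLLOW(S) = {$, c, f, g}; in A::=F c, F is followed by c with FIRST {c}. Thus FOLLOW(F) = {$, c, f, g}.
FOLLOW(K): in F::=S K, the suffix after K is empty, so FOLLOW(K) ⊇ FOLLOW(F) = {$, c, f, g}. Thus FOLLOW(K) = {$, c, f, g}.
FOLLOW(A): in S::=A f, A is followed by f with FIRST {f}; in S::=A, the suffix after A is empty, so FOLLOW(A) ⊇ FOLLOW(S) = {$, c, f, g}. Thus FOLLOW(A) = {$, c, f, g}.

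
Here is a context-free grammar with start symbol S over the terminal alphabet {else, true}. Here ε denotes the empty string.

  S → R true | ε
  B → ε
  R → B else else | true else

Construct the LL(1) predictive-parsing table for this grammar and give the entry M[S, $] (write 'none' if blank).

S → ε

FIRST(B) = {ε}
FIRST(R) = {else, true}  (via B else else)
FIRST(S) = {ε, else, true}  (via R true)
FOLLOW(S) includes $ since S is the start symbol.
FOLLOW(S): S appears on no right-hand side. Thus FOLLOW(S) = {$}.
For S → R true: FIRST(R true) = {else, true}, so it goes in M[S, t] for t ∈ {else, true}.
For S → ε: FIRST(ε) = {ε}, so it goes in M[S, t] for t ∈ {}; since ε ∈ FIRST, also for every t ∈ FOLLOW(S) = {$}.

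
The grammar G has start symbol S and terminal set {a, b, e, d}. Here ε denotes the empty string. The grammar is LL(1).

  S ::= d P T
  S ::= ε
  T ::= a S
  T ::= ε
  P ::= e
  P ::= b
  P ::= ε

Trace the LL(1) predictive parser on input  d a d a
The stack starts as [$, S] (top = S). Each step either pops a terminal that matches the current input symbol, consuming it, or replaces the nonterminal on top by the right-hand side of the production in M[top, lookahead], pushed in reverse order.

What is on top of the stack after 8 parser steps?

T

     Stack    Input      Action
  1  $ S      d a d a $  expand S ::= d P T
  2  $ T P d  d a d a $  match d
  3  $ T P    a d a $    expand P ::= ε
  4  $ T      a d a $    expand T ::= a S
  5  $ S a    a d a $    match a
  6  $ S      d a $      expand S ::= d P T
  7  $ T P d  d a $      match d
  8  $ T P    a $        expand P ::= ε
Stack after step 8: $ T (top = T).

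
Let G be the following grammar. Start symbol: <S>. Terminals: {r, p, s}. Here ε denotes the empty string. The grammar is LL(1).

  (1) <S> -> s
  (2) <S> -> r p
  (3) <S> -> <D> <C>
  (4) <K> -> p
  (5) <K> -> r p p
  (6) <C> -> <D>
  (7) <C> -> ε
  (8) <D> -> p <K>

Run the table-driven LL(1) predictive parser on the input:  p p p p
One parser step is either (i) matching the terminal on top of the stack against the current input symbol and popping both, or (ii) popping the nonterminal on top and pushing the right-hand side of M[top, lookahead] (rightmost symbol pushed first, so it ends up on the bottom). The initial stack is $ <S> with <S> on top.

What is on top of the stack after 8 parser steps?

<K>

     Stack        Input      Action
  1  $ <S>        p p p p $  expand <S> -> <D> <C>
  2  $ <C> <D>    p p p p $  expand <D> -> p <K>
  3  $ <C> <K> p  p p p p $  match p
  4  $ <C> <K>    p p p $    expand <K> -> p
  5  $ <C> p      p p p $    match p
  6  $ <C>        p p $      expand <C> -> <D>
  7  $ <D>        p p $      expand <D> -> p <K>
  8  $ <K> p      p p $      match p
Stack after step 8: $ <K> (top = <K>).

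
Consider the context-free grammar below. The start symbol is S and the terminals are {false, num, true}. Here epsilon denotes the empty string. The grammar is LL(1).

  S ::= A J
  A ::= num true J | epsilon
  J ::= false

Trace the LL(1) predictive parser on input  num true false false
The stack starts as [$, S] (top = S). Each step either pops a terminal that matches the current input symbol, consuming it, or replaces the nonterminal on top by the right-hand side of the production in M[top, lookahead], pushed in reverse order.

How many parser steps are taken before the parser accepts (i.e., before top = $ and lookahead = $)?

step 1: stack=$ S  input=num true false false $  — expand S ::= A J
step 2: stack=$ J A  input=num true false false $  — expand A ::= num true J
step 3: stack=$ J J true num  input=num true false false $  — match num
step 4: stack=$ J J true  input=true false false $  — match true
step 5: stack=$ J J  input=false false $  — expand J ::= false
step 6: stack=$ J false  input=false false $  — match false
step 7: stack=$ J  input=false $  — expand J ::= false
step 8: stack=$ false  input=false $  — match false
Accept reached after 8 steps.

8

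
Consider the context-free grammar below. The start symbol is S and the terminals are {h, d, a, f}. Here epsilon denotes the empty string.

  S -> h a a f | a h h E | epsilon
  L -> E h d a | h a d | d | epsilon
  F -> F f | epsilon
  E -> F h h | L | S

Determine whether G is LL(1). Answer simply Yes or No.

FIRST(S) = {epsilon, a, h}
FIRST(L) = {epsilon, a, d, f, h}
FIRST(F) = {epsilon, f}
FIRST(E) = {epsilon, a, d, f, h}
FOLLOW(S) = {$, h}
FOLLOW(L) = {$, h}
FOLLOW(F) = {f, h}
FOLLOW(E) = {$, h}
Cell M[E, $] receives both E -> L and E -> S — the grammar is not LL(1).

No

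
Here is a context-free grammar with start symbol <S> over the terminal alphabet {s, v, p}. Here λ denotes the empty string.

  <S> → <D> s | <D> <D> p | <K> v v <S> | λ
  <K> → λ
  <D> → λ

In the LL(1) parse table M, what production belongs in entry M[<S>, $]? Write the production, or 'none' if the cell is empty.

FIRST(<K>) = {λ}
FIRST(<D>) = {λ}
FIRST(<S>) = {λ, p, s, v}  (via <D> s, <D> <D> p, <K> v v <S>)
FOLLOW(<S>) includes $ since <S> is the start symbol.
FOLLOW(<S>): in <S>→<K> v v <S>, the suffix after <S> is empty (adds nothing new). Thus FOLLOW(<S>) = {$}.
For <S> → <D> s: FIRST(<D> s) = {s}, so it goes in M[<S>, t] for t ∈ {s}.
For <S> → <D> <D> p: FIRST(<D> <D> p) = {p}, so it goes in M[<S>, t] for t ∈ {p}.
For <S> → <K> v v <S>: FIRST(<K> v v <S>) = {v}, so it goes in M[<S>, t] for t ∈ {v}.
For <S> → λ: FIRST(λ) = {λ}, so it goes in M[<S>, t] for t ∈ {}; since λ ∈ FIRST, also for every t ∈ FOLLOW(<S>) = {$}.

<S> → λ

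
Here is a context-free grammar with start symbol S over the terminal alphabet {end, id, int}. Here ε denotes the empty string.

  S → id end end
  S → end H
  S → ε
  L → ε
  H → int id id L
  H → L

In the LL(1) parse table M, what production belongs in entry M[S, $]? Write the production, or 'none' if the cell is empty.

FIRST(S) = {ε, end, id}
FIRST(L) = {ε}
FIRST(H) = {ε, int}  (via L)
FOLLOW(S) includes $ since S is the start symbol.
FOLLOW(S): S appears on no right-hand side. Thus FOLLOW(S) = {$}.
For S → id end end: FIRST(id end end) = {id}, so it goes in M[S, t] for t ∈ {id}.
For S → end H: FIRST(end H) = {end}, so it goes in M[S, t] for t ∈ {end}.
For S → ε: FIRST(ε) = {ε}, so it goes in M[S, t] for t ∈ {}; since ε ∈ FIRST, also for every t ∈ FOLLOW(S) = {$}.

S → ε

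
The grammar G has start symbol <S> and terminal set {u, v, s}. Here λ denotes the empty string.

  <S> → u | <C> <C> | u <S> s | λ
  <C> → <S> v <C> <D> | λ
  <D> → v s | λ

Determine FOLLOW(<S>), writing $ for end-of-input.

FIRST(<D>) = {λ, v}
FIRST(<S>) = {λ, u, v}  (via <C> <C>)
FIRST(<C>) = {λ, u, v}  (via <S> v <C> <D>)
FOLLOW(<S>) includes $ since <S> is the start symbol.
FOLLOW(<S>): in <S>→u <S> s, <S> is followed by s with FIRST {s}; in <C>→<S> v <C> <D>, <S> is followed by v <C> <D> with FIRST {v}. Thus FOLLOW(<S>) = {$, s, v}.
FOLLOW(<C>): in <S>→<C> <C> (occurrence 1), <C> is followed by <C> with FIRST {λ, u, v}; in <S>→<C> <C> (occurrence 1), the suffix after <C> is nullable, so FOLLOW(<C>) ⊇ FOLLOW(<S>) = {$, s, v}; in <S>→<C> <C> (occurrence 2), the suffix after <C> is empty, so FOLLOW(<C>) ⊇ FOLLOW(<S>) = {$, s, v}; in <C>→<S> v <C> <D>, <C> is followed by <D> with FIRST {λ, v}; in <C>→<S> v <C> <D>, the suffix after <C> is nullable (adds nothing new). Thus FOLLOW(<C>) = {$, s, u, v}.
FOLLOW(<D>): in <C>→<S> v <C> <D>, the suffix after <D> is empty, so FOLLOW(<D>) ⊇ FOLLOW(<C>) = {$, s, u, v}. Thus FOLLOW(<D>) = {$, s, u, v}.

{$, s, v}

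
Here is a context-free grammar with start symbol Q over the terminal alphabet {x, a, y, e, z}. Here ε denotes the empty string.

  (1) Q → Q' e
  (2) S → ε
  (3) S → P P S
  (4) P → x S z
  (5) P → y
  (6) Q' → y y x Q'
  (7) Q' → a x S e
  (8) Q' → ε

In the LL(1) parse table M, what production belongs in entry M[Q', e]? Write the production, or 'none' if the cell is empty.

Q' → ε

FIRST(P): from P→x S z we get {x}; from P→y we get {y}. So FIRST(P) = {x, y}.
FIRST(Q'): from Q'→y y x Q' we get {y}; from Q'→a x S e we get {a}; from Q'→ε we get {ε}. So FIRST(Q') = {ε, a, y}.
FIRST(Q): from Q→Q' e we get {a, e, y}. So FIRST(Q) = {a, e, y}.
FIRST(S): from S→ε we get {ε}; from S→P P S we get {x, y}. So FIRST(S) = {ε, x, y}.
FOLLOW(Q) includes $ since Q is the start symbol.
FOLLOW(Q'): in Q→Q' e, Q' is followed by e with FIRST {e}; in Q'→y y x Q', the suffix after Q' is empty (adds nothing new). Thus FOLLOW(Q') = {e}.
For Q' → y y x Q': FIRST(y y x Q') = {y}, so it goes in M[Q', t] for t ∈ {y}.
For Q' → a x S e: FIRST(a x S e) = {a}, so it goes in M[Q', t] for t ∈ {a}.
For Q' → ε: FIRST(ε) = {ε}, so it goes in M[Q', t] for t ∈ {}; since ε ∈ FIRST, also for every t ∈ FOLLOW(Q') = {e}.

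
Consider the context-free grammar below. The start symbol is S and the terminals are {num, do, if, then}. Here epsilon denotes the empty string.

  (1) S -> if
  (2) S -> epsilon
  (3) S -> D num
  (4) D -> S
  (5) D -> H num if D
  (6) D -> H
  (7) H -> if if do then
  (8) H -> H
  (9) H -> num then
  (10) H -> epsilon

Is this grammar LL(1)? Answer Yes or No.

No

FIRST(S) = {epsilon, if, num}
FIRST(D) = {epsilon, if, num}
FIRST(H) = {epsilon, if, num}
FOLLOW(S) = {$, num}
FOLLOW(D) = {num}
FOLLOW(H) = {num}
Cell M[D, if] receives both D -> S and D -> H num if D and D -> H — the grammar is not LL(1).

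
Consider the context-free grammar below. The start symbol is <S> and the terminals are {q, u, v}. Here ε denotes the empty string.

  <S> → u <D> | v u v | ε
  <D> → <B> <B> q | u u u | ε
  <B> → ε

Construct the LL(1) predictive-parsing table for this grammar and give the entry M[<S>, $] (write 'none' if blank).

FIRST(<S>) = {ε, u, v}
FIRST(<B>) = {ε}
FIRST(<D>) = {ε, q, u}  (via <B> <B> q)
FOLLOW(<S>) includes $ since <S> is the start symbol.
FOLLOW(<S>): <S> appears on no right-hand side. Thus FOLLOW(<S>) = {$}.
For <S> → u <D>: FIRST(u <D>) = {u}, so it goes in M[<S>, t] for t ∈ {u}.
For <S> → v u v: FIRST(v u v) = {v}, so it goes in M[<S>, t] for t ∈ {v}.
For <S> → ε: FIRST(ε) = {ε}, so it goes in M[<S>, t] for t ∈ {}; since ε ∈ FIRST, also for every t ∈ FOLLOW(<S>) = {$}.

<S> → ε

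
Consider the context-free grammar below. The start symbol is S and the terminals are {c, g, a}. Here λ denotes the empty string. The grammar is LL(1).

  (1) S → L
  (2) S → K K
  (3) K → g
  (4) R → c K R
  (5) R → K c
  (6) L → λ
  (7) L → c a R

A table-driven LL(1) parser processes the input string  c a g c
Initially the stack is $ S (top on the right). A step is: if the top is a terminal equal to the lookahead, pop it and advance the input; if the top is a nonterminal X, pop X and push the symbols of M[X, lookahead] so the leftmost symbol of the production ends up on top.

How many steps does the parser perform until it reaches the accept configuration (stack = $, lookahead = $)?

step 1: stack=$ S  input=c a g c $  — expand S → L
step 2: stack=$ L  input=c a g c $  — expand L → c a R
step 3: stack=$ R a c  input=c a g c $  — match c
step 4: stack=$ R a  input=a g c $  — match a
step 5: stack=$ R  input=g c $  — expand R → K c
step 6: stack=$ c K  input=g c $  — expand K → g
step 7: stack=$ c g  input=g c $  — match g
step 8: stack=$ c  input=c $  — match c
Accept reached after 8 steps.

8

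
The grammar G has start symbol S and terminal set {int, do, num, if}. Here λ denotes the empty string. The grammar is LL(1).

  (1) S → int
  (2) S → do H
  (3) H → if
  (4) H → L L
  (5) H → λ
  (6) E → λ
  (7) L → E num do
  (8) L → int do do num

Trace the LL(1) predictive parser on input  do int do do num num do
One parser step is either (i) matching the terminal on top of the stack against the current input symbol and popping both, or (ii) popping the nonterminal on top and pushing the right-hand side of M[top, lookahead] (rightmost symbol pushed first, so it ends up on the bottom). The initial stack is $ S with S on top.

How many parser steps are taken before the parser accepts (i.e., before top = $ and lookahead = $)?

12

step 1: stack=$ S  input=do int do do num num do $  — expand S → do H
step 2: stack=$ H do  input=do int do do num num do $  — match do
step 3: stack=$ H  input=int do do num num do $  — expand H → L L
step 4: stack=$ L L  input=int do do num num do $  — expand L → int do do num
step 5: stack=$ L num do do int  input=int do do num num do $  — match int
step 6: stack=$ L num do do  input=do do num num do $  — match do
step 7: stack=$ L num do  input=do num num do $  — match do
step 8: stack=$ L num  input=num num do $  — match num
step 9: stack=$ L  input=num do $  — expand L → E num do
step 10: stack=$ do num E  input=num do $  — expand E → λ
step 11: stack=$ do num  input=num do $  — match num
step 12: stack=$ do  input=do $  — match do
Accept reached after 12 steps.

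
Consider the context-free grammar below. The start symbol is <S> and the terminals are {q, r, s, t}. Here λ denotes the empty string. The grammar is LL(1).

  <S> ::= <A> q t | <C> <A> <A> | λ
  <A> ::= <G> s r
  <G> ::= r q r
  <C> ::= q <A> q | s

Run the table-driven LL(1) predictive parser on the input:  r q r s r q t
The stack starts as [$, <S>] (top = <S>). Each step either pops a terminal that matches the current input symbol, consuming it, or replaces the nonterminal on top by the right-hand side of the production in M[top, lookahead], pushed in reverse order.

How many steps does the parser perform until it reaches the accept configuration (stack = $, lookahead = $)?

step 1: stack=$ <S>  input=r q r s r q t $  — expand <S> ::= <A> q t
step 2: stack=$ t q <A>  input=r q r s r q t $  — expand <A> ::= <G> s r
step 3: stack=$ t q r s <G>  input=r q r s r q t $  — expand <G> ::= r q r
step 4: stack=$ t q r s r q r  input=r q r s r q t $  — match r
step 5: stack=$ t q r s r q  input=q r s r q t $  — match q
step 6: stack=$ t q r s r  input=r s r q t $  — match r
step 7: stack=$ t q r s  input=s r q t $  — match s
step 8: stack=$ t q r  input=r q t $  — match r
step 9: stack=$ t q  input=q t $  — match q
step 10: stack=$ t  input=t $  — match t
Accept reached after 10 steps.

10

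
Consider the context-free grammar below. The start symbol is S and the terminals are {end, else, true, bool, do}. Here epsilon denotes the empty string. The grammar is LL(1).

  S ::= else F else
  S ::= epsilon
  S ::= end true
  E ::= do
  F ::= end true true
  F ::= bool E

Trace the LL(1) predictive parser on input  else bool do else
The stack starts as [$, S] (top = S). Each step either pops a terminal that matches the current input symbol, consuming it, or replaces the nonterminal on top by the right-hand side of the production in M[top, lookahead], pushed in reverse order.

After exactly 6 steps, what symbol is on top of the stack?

step 1: stack=$ S  input=else bool do else $  — expand S ::= else F else
step 2: stack=$ else F else  input=else bool do else $  — match else
step 3: stack=$ else F  input=bool do else $  — expand F ::= bool E
step 4: stack=$ else E bool  input=bool do else $  — match bool
step 5: stack=$ else E  input=do else $  — expand E ::= do
step 6: stack=$ else do  input=do else $  — match do
Stack after step 6: $ else (top = else).

else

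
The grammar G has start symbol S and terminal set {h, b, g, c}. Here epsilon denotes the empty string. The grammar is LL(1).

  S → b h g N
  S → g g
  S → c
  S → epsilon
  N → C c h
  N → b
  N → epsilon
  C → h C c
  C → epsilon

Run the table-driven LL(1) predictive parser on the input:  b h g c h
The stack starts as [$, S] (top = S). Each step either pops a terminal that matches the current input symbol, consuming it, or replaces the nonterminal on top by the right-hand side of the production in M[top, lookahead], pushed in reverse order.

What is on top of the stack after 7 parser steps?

h

step 1: stack=$ S  input=b h g c h $  — expand S → b h g N
step 2: stack=$ N g h b  input=b h g c h $  — match b
step 3: stack=$ N g h  input=h g c h $  — match h
step 4: stack=$ N g  input=g c h $  — match g
step 5: stack=$ N  input=c h $  — expand N → C c h
step 6: stack=$ h c C  input=c h $  — expand C → epsilon
step 7: stack=$ h c  input=c h $  — match c
Stack after step 7: $ h (top = h).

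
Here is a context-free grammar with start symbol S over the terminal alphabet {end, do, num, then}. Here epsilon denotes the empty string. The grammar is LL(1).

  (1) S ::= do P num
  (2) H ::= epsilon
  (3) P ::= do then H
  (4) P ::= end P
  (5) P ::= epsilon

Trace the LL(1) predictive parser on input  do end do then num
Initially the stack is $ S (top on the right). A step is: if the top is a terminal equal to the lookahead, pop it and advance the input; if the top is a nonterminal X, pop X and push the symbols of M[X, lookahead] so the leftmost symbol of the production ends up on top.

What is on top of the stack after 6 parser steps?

     Stack            Input                 Action
  1  $ S              do end do then num $  expand S ::= do P num
  2  $ num P do       do end do then num $  match do
  3  $ num P          end do then num $     expand P ::= end P
  4  $ num P end      end do then num $     match end
  5  $ num P          do then num $         expand P ::= do then H
  6  $ num H then do  do then num $         match do
Stack after step 6: $ num H then (top = then).

then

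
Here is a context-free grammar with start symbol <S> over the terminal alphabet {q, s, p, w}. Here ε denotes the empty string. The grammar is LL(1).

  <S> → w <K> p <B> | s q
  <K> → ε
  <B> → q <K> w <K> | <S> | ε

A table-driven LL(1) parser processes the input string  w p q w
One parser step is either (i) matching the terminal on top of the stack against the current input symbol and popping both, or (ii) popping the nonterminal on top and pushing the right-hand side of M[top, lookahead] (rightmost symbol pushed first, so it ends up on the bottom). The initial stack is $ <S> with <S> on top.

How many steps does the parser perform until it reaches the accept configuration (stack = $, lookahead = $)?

9

     Stack          Input      Action
  1  $ <S>          w p q w $  expand <S> → w <K> p <B>
  2  $ <B> p <K> w  w p q w $  match w
  3  $ <B> p <K>    p q w $    expand <K> → ε
  4  $ <B> p        p q w $    match p
  5  $ <B>          q w $      expand <B> → q <K> w <K>
  6  $ <K> w <K> q  q w $      match q
  7  $ <K> w <K>    w $        expand <K> → ε
  8  $ <K> w        w $        match w
  9  $ <K>          $          expand <K> → ε
Accept reached after 9 steps.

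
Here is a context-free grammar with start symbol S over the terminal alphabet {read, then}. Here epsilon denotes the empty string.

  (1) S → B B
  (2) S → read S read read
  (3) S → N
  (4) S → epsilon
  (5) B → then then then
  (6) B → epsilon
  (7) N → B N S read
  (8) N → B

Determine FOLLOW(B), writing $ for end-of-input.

{$, read, then}

FIRST(B): from B→then then then we get {then}; from B→epsilon we get {epsilon}. So FIRST(B) = {epsilon, then}.
FIRST(S): from S→B B we get {epsilon, then}; from S→read S read read we get {read}; from S→N we get {epsilon, read, then}; from S→epsilon we get {epsilon}. So FIRST(S) = {epsilon, read, then}.
FIRST(N): from N→B N S read we get {read, then}; from N→B we get {epsilon, then}. So FIRST(N) = {epsilon, read, then}.
FOLLOW(S) includes $ since S is the start symbol.
FOLLOW(S): in S→read S read read, S is followed by read read with FIRST {read}; in N→B N S read, S is followed by read with FIRST {read}. Thus FOLLOW(S) = {$, read}.
FOLLOW(N): in S→N, the suffix after N is empty, so FOLLOW(N) ⊇ FOLLOW(S) = {$, read}; in N→B N S read, N is followed by S read with FIRST {read, then}. Thus FOLLOW(N) = {$, read, then}.
FOLLOW(B): in S→B B (occurrence 1), B is followed by B with FIRST {epsilon, then}; in S→B B (occurrence 1), the suffix after B is nullable, so FOLLOW(B) ⊇ FOLLOW(S) = {$, read}; in S→B B (occurrence 2), the suffix after B is empty, so FOLLOW(B) ⊇ FOLLOW(S) = {$, read}; in N→B N S read, B is followed by N S read with FIRST {read, then}; in N→B, the suffix after B is empty, so FOLLOW(B) ⊇ FOLLOW(N) = {$, read, then}. Thus FOLLOW(B) = {$, read, then}.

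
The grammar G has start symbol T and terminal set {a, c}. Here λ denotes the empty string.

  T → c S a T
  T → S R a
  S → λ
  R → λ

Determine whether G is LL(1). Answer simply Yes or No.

FIRST(T) = {a, c}
FIRST(S) = {λ}
FIRST(R) = {λ}
FOLLOW(T) = {$}
FOLLOW(S) = {a}
FOLLOW(R) = {a}
Each cell of M receives at most one production.

Yes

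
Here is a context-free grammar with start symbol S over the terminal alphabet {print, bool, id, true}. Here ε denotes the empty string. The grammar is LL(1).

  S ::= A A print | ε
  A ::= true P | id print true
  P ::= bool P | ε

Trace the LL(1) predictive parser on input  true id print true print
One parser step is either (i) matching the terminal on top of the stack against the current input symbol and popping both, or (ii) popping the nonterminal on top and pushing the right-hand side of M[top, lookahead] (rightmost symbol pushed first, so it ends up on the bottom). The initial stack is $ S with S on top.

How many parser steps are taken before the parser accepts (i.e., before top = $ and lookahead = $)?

     Stack                  Input                       Action
  1  $ S                    true id print true print $  expand S ::= A A print
  2  $ print A A            true id print true print $  expand A ::= true P
  3  $ print A P true       true id print true print $  match true
  4  $ print A P            id print true print $       expand P ::= ε
  5  $ print A              id print true print $       expand A ::= id print true
  6  $ print true print id  id print true print $       match id
  7  $ print true print     print true print $          match print
  8  $ print true           true print $                match true
  9  $ print                print $                     match print
Accept reached after 9 steps.

9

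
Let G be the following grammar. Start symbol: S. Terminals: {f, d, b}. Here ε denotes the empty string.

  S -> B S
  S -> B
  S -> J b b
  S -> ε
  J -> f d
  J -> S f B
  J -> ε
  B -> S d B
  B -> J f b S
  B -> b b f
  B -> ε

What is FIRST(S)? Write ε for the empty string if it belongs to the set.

{ε, b, d, f}

FIRST(S) = {ε, b, d, f}  (via B S, B, J b b)
FIRST(J) = {ε, b, d, f}  (via S f B)
FIRST(B) = {ε, b, d, f}  (via S d B, J f b S)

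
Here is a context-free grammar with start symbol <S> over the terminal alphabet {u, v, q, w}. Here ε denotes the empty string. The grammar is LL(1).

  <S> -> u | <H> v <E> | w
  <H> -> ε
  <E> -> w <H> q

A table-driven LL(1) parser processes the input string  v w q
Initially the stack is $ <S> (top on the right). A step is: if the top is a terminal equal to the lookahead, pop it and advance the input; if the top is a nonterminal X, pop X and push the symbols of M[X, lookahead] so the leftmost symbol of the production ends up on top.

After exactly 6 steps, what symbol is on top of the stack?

     Stack        Input    Action
  1  $ <S>        v w q $  expand <S> -> <H> v <E>
  2  $ <E> v <H>  v w q $  expand <H> -> ε
  3  $ <E> v      v w q $  match v
  4  $ <E>        w q $    expand <E> -> w <H> q
  5  $ q <H> w    w q $    match w
  6  $ q <H>      q $      expand <H> -> ε
Stack after step 6: $ q (top = q).

q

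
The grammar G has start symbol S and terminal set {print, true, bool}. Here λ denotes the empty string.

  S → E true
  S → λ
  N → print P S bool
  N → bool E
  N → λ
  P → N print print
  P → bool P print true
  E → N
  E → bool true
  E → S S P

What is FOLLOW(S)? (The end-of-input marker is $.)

{$, bool, print, true}

FIRST(N): from N→print P S bool we get {print}; from N→bool E we get {bool}; from N→λ we get {λ}. So FIRST(N) = {λ, bool, print}.
FIRST(P): from P→N print print we get {bool, print}; from P→bool P print true we get {bool}. So FIRST(P) = {bool, print}.
FIRST(S): from S→E true we get {bool, print, true}; from S→λ we get {λ}. So FIRST(S) = {λ, bool, print, true}.
FIRST(E): from E→N we get {λ, bool, print}; from E→bool true we get {bool}; from E→S S P we get {bool, print, true}. So FIRST(E) = {λ, bool, print, true}.
FOLLOW(S) includes $ since S is the start symbol.
FOLLOW(S): in N→print P S bool, S is followed by bool with FIRST {bool}; in E→S S P (occurrence 1), S is followed by S P with FIRST {bool, print, true}; in E→S S P (occurrence 2), S is followed by P with FIRST {bool, print}. Thus FOLLOW(S) = {$, bool, print, true}.
FOLLOW(N): in P→N print print, N is followed by print print with FIRST {print}; in E→N, the suffix after N is empty, so FOLLOW(N) ⊇ FOLLOW(E) = {print, true}. Thus FOLLOW(N) = {print, true}.
FOLLOW(E): in S→E true, E is followed by true with FIRST {true}; in N→bool E, the suffix after E is empty, so FOLLOW(E) ⊇ FOLLOW(N) = {print, true}. Thus FOLLOW(E) = {print, true}.
FOLLOW(P): in N→print P S bool, P is followed by S bool with FIRST {bool, print, true}; in P→bool P print true, P is followed by print true with FIRST {print}; in E→S S P, the suffix after P is empty, so FOLLOW(P) ⊇ FOLLOW(E) = {print, true}. Thus FOLLOW(P) = {bool, print, true}.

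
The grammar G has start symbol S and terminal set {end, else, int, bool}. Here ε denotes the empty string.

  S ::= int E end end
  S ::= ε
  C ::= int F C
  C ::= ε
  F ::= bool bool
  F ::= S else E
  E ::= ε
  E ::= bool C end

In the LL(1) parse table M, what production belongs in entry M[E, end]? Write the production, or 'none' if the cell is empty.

E ::= ε

FIRST(S): from S::=int E end end we get {int}; from S::=ε we get {ε}. So FIRST(S) = {ε, int}.
FIRST(C): from C::=int F C we get {int}; from C::=ε we get {ε}. So FIRST(C) = {ε, int}.
FIRST(E): from E::=ε we get {ε}; from E::=bool C end we get {bool}. So FIRST(E) = {ε, bool}.
FIRST(F): from F::=bool bool we get {bool}; from F::=S else E we get {else, int}. So FIRST(F) = {bool, else, int}.
FOLLOW(S) includes $ since S is the start symbol.
FOLLOW(F): in C::=int F C, F is followed by C with FIRST {ε, int}; in C::=int F C, the suffix after F is nullable, so FOLLOW(F) ⊇ FOLLOW(C) = {end}. Thus FOLLOW(F) = {end, int}.
FOLLOW(E): in S::=int E end end, E is followed by end end with FIRST {end}; in F::=S else E, the suffix after E is empty, so FOLLOW(E) ⊇ FOLLOW(F) = {end, int}. Thus FOLLOW(E) = {end, int}.
For E ::= ε: FIRST(ε) = {ε}, so it goes in M[E, t] for t ∈ {}; since ε ∈ FIRST, also for every t ∈ FOLLOW(E) = {end, int}.
For E ::= bool C end: FIRST(bool C end) = {bool}, so it goes in M[E, t] for t ∈ {bool}.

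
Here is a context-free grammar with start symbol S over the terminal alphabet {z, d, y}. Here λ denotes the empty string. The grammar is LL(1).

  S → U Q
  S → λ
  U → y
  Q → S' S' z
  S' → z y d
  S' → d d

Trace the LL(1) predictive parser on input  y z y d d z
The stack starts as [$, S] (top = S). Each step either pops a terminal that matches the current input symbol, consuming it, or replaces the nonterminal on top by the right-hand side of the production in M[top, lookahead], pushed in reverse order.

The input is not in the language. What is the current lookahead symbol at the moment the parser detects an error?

z

step 1: stack=$ S  input=y z y d d z $  — expand S → U Q
step 2: stack=$ Q U  input=y z y d d z $  — expand U → y
step 3: stack=$ Q y  input=y z y d d z $  — match y
step 4: stack=$ Q  input=z y d d z $  — expand Q → S' S' z
step 5: stack=$ z S' S'  input=z y d d z $  — expand S' → z y d
step 6: stack=$ z S' d y z  input=z y d d z $  — match z
step 7: stack=$ z S' d y  input=y d d z $  — match y
step 8: stack=$ z S' d  input=d d z $  — match d
step 9: stack=$ z S'  input=d z $  — expand S' → d d
step 10: stack=$ z d d  input=d z $  — match d
step 11: stack=$ z d  input=z $  — error: top is terminal d but lookahead is z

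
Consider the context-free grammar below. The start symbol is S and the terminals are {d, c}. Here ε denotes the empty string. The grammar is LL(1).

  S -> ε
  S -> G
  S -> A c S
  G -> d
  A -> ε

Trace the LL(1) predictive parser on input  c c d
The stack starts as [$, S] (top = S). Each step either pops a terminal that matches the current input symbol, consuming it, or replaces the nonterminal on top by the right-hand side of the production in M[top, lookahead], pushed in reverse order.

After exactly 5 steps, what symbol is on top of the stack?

c

     Stack    Input    Action
  1  $ S      c c d $  expand S -> A c S
  2  $ S c A  c c d $  expand A -> ε
  3  $ S c    c c d $  match c
  4  $ S      c d $    expand S -> A c S
  5  $ S c A  c d $    expand A -> ε
Stack after step 5: $ S c (top = c).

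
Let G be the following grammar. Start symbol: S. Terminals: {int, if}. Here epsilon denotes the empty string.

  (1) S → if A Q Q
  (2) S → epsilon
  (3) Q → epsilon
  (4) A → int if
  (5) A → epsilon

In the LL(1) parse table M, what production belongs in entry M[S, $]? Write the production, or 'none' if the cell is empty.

S → epsilon

FIRST(S): from S→if A Q Q we get {if}; from S→epsilon we get {epsilon}. So FIRST(S) = {epsilon, if}.
FIRST(Q): from Q→epsilon we get {epsilon}. So FIRST(Q) = {epsilon}.
FIRST(A): from A→int if we get {int}; from A→epsilon we get {epsilon}. So FIRST(A) = {epsilon, int}.
FOLLOW(S) includes $ since S is the start symbol.
FOLLOW(S): S appears on no right-hand side. Thus FOLLOW(S) = {$}.
For S → if A Q Q: FIRST(if A Q Q) = {if}, so it goes in M[S, t] for t ∈ {if}.
For S → epsilon: FIRST(epsilon) = {epsilon}, so it goes in M[S, t] for t ∈ {}; since epsilon ∈ FIRST, also for every t ∈ FOLLOW(S) = {$}.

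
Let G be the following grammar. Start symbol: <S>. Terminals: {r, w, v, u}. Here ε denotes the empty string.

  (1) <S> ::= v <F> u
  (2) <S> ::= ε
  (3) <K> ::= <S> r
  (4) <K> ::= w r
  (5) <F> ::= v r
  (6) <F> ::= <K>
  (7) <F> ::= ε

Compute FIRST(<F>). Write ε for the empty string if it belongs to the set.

{ε, r, v, w}

FIRST(<S>) = {ε, v}
FIRST(<K>) = {r, v, w}  (via <S> r)
FIRST(<F>) = {ε, r, v, w}  (via <K>)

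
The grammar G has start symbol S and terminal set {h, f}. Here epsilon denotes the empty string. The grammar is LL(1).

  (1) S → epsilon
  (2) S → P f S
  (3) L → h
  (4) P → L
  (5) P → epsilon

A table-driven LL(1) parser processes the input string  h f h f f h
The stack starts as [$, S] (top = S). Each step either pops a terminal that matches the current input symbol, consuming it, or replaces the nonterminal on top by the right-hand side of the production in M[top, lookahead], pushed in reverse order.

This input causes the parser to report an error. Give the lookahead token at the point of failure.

step 1: stack=$ S  input=h f h f f h $  — expand S → P f S
step 2: stack=$ S f P  input=h f h f f h $  — expand P → L
step 3: stack=$ S f L  input=h f h f f h $  — expand L → h
step 4: stack=$ S f h  input=h f h f f h $  — match h
step 5: stack=$ S f  input=f h f f h $  — match f
step 6: stack=$ S  input=h f f h $  — expand S → P f S
step 7: stack=$ S f P  input=h f f h $  — expand P → L
step 8: stack=$ S f L  input=h f f h $  — expand L → h
step 9: stack=$ S f h  input=h f f h $  — match h
step 10: stack=$ S f  input=f f h $  — match f
step 11: stack=$ S  input=f h $  — expand S → P f S
step 12: stack=$ S f P  input=f h $  — expand P → epsilon
step 13: stack=$ S f  input=f h $  — match f
step 14: stack=$ S  input=h $  — expand S → P f S
step 15: stack=$ S f P  input=h $  — expand P → L
step 16: stack=$ S f L  input=h $  — expand L → h
step 17: stack=$ S f h  input=h $  — match h
step 18: stack=$ S f  input=$  — error: top is terminal f but lookahead is $

$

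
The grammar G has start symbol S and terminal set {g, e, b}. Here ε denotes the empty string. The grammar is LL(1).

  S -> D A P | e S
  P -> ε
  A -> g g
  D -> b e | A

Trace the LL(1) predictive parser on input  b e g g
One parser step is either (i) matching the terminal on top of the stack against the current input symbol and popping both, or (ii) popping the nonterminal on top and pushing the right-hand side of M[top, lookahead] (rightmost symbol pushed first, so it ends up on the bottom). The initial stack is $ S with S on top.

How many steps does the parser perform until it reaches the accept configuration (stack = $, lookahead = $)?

step 1: stack=$ S  input=b e g g $  — expand S -> D A P
step 2: stack=$ P A D  input=b e g g $  — expand D -> b e
step 3: stack=$ P A e b  input=b e g g $  — match b
step 4: stack=$ P A e  input=e g g $  — match e
step 5: stack=$ P A  input=g g $  — expand A -> g g
step 6: stack=$ P g g  input=g g $  — match g
step 7: stack=$ P g  input=g $  — match g
step 8: stack=$ P  input=$  — expand P -> ε
Accept reached after 8 steps.

8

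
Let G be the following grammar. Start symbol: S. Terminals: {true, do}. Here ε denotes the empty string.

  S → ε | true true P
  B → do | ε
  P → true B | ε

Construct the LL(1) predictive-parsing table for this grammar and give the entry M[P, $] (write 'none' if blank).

P → ε

FIRST(S) = {ε, true}
FIRST(B) = {ε, do}
FIRST(P) = {ε, true}
FOLLOW(S) includes $ since S is the start symbol.
FOLLOW(S): S appears on no right-hand side. Thus FOLLOW(S) = {$}.
FOLLOW(P): in S→true true P, the suffix after P is empty, so FOLLOW(P) ⊇ FOLLOW(S) = {$}. Thus FOLLOW(P) = {$}.
For P → true B: FIRST(true B) = {true}, so it goes in M[P, t] for t ∈ {true}.
For P → ε: FIRST(ε) = {ε}, so it goes in M[P, t] for t ∈ {}; since ε ∈ FIRST, also for every t ∈ FOLLOW(P) = {$}.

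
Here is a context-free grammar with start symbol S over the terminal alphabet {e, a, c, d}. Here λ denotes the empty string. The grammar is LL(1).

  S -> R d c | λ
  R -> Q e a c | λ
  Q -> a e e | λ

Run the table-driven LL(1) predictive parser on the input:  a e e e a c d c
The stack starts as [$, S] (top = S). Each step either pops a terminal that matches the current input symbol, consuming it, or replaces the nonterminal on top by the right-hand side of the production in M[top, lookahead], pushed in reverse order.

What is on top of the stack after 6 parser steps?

e

step 1: stack=$ S  input=a e e e a c d c $  — expand S -> R d c
step 2: stack=$ c d R  input=a e e e a c d c $  — expand R -> Q e a c
step 3: stack=$ c d c a e Q  input=a e e e a c d c $  — expand Q -> a e e
step 4: stack=$ c d c a e e e a  input=a e e e a c d c $  — match a
step 5: stack=$ c d c a e e e  input=e e e a c d c $  — match e
step 6: stack=$ c d c a e e  input=e e a c d c $  — match e
Stack after step 6: $ c d c a e (top = e).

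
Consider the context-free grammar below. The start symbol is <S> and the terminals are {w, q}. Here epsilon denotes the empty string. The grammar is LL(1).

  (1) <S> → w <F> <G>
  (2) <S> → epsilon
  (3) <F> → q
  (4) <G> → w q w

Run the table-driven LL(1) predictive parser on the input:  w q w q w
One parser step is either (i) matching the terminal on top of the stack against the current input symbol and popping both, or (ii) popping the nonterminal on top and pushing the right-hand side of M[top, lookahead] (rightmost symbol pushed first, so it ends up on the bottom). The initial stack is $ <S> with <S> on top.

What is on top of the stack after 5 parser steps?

w

     Stack        Input        Action
  1  $ <S>        w q w q w $  expand <S> → w <F> <G>
  2  $ <G> <F> w  w q w q w $  match w
  3  $ <G> <F>    q w q w $    expand <F> → q
  4  $ <G> q      q w q w $    match q
  5  $ <G>        w q w $      expand <G> → w q w
Stack after step 5: $ w q w (top = w).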